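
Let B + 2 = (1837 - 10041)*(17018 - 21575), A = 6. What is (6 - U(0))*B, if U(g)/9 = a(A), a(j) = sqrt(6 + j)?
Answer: 224313756 - 672941268*sqrt(3) ≈ -9.4125e+8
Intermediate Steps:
B = 37385626 (B = -2 + (1837 - 10041)*(17018 - 21575) = -2 - 8204*(-4557) = -2 + 37385628 = 37385626)
U(g) = 18*sqrt(3) (U(g) = 9*sqrt(6 + 6) = 9*sqrt(12) = 9*(2*sqrt(3)) = 18*sqrt(3))
(6 - U(0))*B = (6 - 18*sqrt(3))*37385626 = 224313756 - 672941268*sqrt(3)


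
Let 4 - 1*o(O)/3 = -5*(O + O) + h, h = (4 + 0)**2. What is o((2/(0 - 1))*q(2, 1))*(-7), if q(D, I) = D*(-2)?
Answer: -1428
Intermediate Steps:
h = 16 (h = 4**2 = 16)
q(D, I) = -2*D
o(O) = -36 + 30*O (o(O) = 12 - 3*(-5*(O + O) + 16) = 12 - 3*(-10*O + 16) = 12 - 3*(16 - 10*O) = 12 + (-48 + 30*O) = -36 + 30*O)
o((2/(0 - 1))*q(2, 1))*(-7) = (-36 + 30*((2/(0 - 1))*(-2*2)))*(-7) = (-36 + 30*((2/(-1))*(-4)))*(-7) = (-36 + 30*((2*(-1))*(-4)))*(-7) = (-36 + 30*(-2*(-4)))*(-7) = (-36 + 30*8)*(-7) = (-36 + 240)*(-7) = 204*(-7) = -1428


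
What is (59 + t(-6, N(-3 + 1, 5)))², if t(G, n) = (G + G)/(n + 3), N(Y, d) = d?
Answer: 13225/4 ≈ 3306.3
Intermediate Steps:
t(G, n) = 2*G/(3 + n) (t(G, n) = (2*G)/(3 + n) = 2*G/(3 + n))
(59 + t(-6, N(-3 + 1, 5)))² = (59 + 2*(-6)/(3 + 5))² = (59 + 2*(-6)/8)² = (59 + 2*(-6)*(⅛))² = (59 - 3/2)² = (115/2)² = 13225/4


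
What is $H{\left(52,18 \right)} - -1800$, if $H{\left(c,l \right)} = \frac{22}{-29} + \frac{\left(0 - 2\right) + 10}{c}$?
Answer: $\frac{678372}{377} \approx 1799.4$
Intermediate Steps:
$H{\left(c,l \right)} = - \frac{22}{29} + \frac{8}{c}$ ($H{\left(c,l \right)} = 22 \left(- \frac{1}{29}\right) + \frac{-2 + 10}{c} = - \frac{22}{29} + \frac{8}{c}$)
$H{\left(52,18 \right)} - -1800 = \left(- \frac{22}{29} + \frac{8}{52}\right) - -1800 = \left(- \frac{22}{29} + 8 \cdot \frac{1}{52}\right) + 1800 = \left(- \frac{22}{29} + \frac{2}{13}\right) + 1800 = - \frac{228}{377} + 1800 = \frac{678372}{377}$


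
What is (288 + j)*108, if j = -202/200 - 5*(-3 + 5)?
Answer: 747873/25 ≈ 29915.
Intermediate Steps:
j = -1101/100 (j = -202*1/200 - 5*2 = -101/100 - 1*10 = -101/100 - 10 = -1101/100 ≈ -11.010)
(288 + j)*108 = (288 - 1101/100)*108 = (27699/100)*108 = 747873/25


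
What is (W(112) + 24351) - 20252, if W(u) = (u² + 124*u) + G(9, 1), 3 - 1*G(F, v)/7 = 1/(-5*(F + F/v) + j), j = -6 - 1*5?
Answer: 3085759/101 ≈ 30552.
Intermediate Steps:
j = -11 (j = -6 - 5 = -11)
G(F, v) = 21 - 7/(-11 - 5*F - 5*F/v) (G(F, v) = 21 - 7/(-5*(F + F/v) - 11) = 21 - 7/((-5*F - 5*F/v) - 11) = 21 - 7/(-11 - 5*F - 5*F/v))
W(u) = 2128/101 + u² + 124*u (W(u) = (u² + 124*u) + 7*(15*9 + 34*1 + 15*9*1)/(5*9 + 11*1 + 5*9*1) = (u² + 124*u) + 7*(135 + 34 + 135)/(45 + 11 + 45) = (u² + 124*u) + 7*304/101 = (u² + 124*u) + 7*(1/101)*304 = (u² + 124*u) + 2128/101 = 2128/101 + u² + 124*u)
(W(112) + 24351) - 20252 = ((2128/101 + 112² + 124*112) + 24351) - 20252 = ((2128/101 + 12544 + 13888) + 24351) - 20252 = (2671760/101 + 24351) - 20252 = 5131211/101 - 20252 = 3085759/101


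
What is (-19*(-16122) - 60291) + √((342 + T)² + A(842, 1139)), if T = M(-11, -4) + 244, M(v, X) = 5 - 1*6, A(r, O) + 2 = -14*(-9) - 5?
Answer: 246027 + 2*√85586 ≈ 2.4661e+5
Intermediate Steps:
A(r, O) = 119 (A(r, O) = -2 + (-14*(-9) - 5) = -2 + (126 - 5) = -2 + 121 = 119)
M(v, X) = -1 (M(v, X) = 5 - 6 = -1)
T = 243 (T = -1 + 244 = 243)
(-19*(-16122) - 60291) + √((342 + T)² + A(842, 1139)) = (-19*(-16122) - 60291) + √((342 + 243)² + 119) = (306318 - 60291) + √(585² + 119) = 246027 + √(342225 + 119) = 246027 + √342344 = 246027 + 2*√85586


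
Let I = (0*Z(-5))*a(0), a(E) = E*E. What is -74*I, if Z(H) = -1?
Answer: 0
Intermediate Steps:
a(E) = E²
I = 0 (I = (0*(-1))*0² = 0*0 = 0)
-74*I = -74*0 = 0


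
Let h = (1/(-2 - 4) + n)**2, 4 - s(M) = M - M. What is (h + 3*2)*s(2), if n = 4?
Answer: 745/9 ≈ 82.778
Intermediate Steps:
s(M) = 4 (s(M) = 4 - (M - M) = 4 - 1*0 = 4 + 0 = 4)
h = 529/36 (h = (1/(-2 - 4) + 4)**2 = (1/(-6) + 4)**2 = (-1/6 + 4)**2 = (23/6)**2 = 529/36 ≈ 14.694)
(h + 3*2)*s(2) = (529/36 + 3*2)*4 = (529/36 + 6)*4 = (745/36)*4 = 745/9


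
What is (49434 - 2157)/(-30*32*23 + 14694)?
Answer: -15759/2462 ≈ -6.4009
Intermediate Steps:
(49434 - 2157)/(-30*32*23 + 14694) = 47277/(-960*23 + 14694) = 47277/(-22080 + 14694) = 47277/(-7386) = 47277*(-1/7386) = -15759/2462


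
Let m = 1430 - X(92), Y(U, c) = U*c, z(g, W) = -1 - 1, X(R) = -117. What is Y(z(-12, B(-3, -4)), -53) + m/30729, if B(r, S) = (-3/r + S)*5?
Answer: 3258821/30729 ≈ 106.05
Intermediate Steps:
B(r, S) = -15/r + 5*S (B(r, S) = (S - 3/r)*5 = -15/r + 5*S)
z(g, W) = -2
m = 1547 (m = 1430 - 1*(-117) = 1430 + 117 = 1547)
Y(z(-12, B(-3, -4)), -53) + m/30729 = -2*(-53) + 1547/30729 = 106 + 1547*(1/30729) = 106 + 1547/30729 = 3258821/30729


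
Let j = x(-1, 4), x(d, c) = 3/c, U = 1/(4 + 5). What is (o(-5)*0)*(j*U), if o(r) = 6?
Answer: 0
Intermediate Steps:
U = 1/9 ≈ 0.11111
j = 3/4 ≈ 0.75000
(o(-5)*0)*(j*U) = (6*0)*((3/4)*(1/9)) = 0*(1/12) = 0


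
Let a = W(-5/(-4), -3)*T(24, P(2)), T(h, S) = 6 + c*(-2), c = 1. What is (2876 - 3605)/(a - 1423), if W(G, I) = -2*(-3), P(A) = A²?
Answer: 729/1399 ≈ 0.52109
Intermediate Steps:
T(h, S) = 4 (T(h, S) = 6 + 1*(-2) = 6 - 2 = 4)
W(G, I) = 6
a = 24 (a = 6*4 = 24)
(2876 - 3605)/(a - 1423) = (2876 - 3605)/(24 - 1423) = -729/(-1399) = -729*(-1/1399) = 729/1399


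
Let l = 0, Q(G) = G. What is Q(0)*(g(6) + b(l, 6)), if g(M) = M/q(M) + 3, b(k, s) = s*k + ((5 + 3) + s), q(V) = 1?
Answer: 0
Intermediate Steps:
b(k, s) = 8 + s + k*s (b(k, s) = k*s + (8 + s) = 8 + s + k*s)
g(M) = 3 + M (g(M) = M/1 + 3 = M*1 + 3 = M + 3 = 3 + M)
Q(0)*(g(6) + b(l, 6)) = 0*((3 + 6) + (8 + 6 + 0*6)) = 0*(9 + (8 + 6 + 0)) = 0*(9 + 14) = 0*23 = 0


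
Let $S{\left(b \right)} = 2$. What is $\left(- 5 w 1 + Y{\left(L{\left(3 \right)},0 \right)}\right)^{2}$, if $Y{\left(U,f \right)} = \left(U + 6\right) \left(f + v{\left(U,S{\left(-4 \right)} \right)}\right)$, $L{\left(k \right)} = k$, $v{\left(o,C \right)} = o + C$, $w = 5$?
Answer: $400$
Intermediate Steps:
$v{\left(o,C \right)} = C + o$
$Y{\left(U,f \right)} = \left(6 + U\right) \left(2 + U + f\right)$ ($Y{\left(U,f \right)} = \left(U + 6\right) \left(f + \left(2 + U\right)\right) = \left(6 + U\right) \left(2 + U + f\right)$)
$\left(- 5 w 1 + Y{\left(L{\left(3 \right)},0 \right)}\right)^{2} = \left(\left(-5\right) 5 \cdot 1 + \left(12 + 3^{2} + 6 \cdot 0 + 8 \cdot 3 + 3 \cdot 0\right)\right)^{2} = \left(\left(-25\right) 1 + \left(12 + 9 + 0 + 24 + 0\right)\right)^{2} = \left(-25 + 45\right)^{2} = 20^{2} = 400$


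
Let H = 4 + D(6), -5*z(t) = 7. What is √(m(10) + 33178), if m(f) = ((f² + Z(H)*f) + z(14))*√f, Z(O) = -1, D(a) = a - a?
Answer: √(829450 + 2215*√10)/5 ≈ 182.92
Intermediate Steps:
D(a) = 0
z(t) = -7/5 (z(t) = -⅕*7 = -7/5)
H = 4 (H = 4 + 0 = 4)
m(f) = √f*(-7/5 + f² - f) (m(f) = ((f² - f) - 7/5)*√f = (-7/5 + f² - f)*√f = √f*(-7/5 + f² - f))
√(m(10) + 33178) = √(√10*(-7/5 + 10² - 1*10) + 33178) = √(√10*(-7/5 + 100 - 10) + 33178) = √(√10*(443/5) + 33178) = √(443*√10/5 + 33178) = √(33178 + 443*√10/5)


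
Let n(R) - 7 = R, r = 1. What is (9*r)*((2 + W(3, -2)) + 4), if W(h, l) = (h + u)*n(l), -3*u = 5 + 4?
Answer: 54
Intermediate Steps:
u = -3 (u = -(5 + 4)/3 = -⅓*9 = -3)
n(R) = 7 + R
W(h, l) = (-3 + h)*(7 + l) (W(h, l) = (h - 3)*(7 + l) = (-3 + h)*(7 + l))
(9*r)*((2 + W(3, -2)) + 4) = (9*1)*((2 + (-3 + 3)*(7 - 2)) + 4) = 9*((2 + 0*5) + 4) = 9*((2 + 0) + 4) = 9*(2 + 4) = 9*6 = 54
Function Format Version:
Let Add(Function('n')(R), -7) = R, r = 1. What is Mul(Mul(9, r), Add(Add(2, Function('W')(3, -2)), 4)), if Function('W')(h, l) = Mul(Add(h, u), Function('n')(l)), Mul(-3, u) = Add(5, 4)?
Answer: 54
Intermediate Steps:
u = -3 (u = Mul(Rational(-1, 3), Add(5, 4)) = Mul(Rational(-1, 3), 9) = -3)
Function('n')(R) = Add(7, R)
Function('W')(h, l) = Mul(Add(-3, h), Add(7, l)) (Function('W')(h, l) = Mul(Add(h, -3), Add(7, l)) = Mul(Add(-3, h), Add(7, l)))
Mul(Mul(9, r), Add(Add(2, Function('W')(3, -2)), 4)) = Mul(Mul(9, 1), Add(Add(2, Mul(Add(-3, 3), Add(7, -2))), 4)) = Mul(9, Add(Add(2, Mul(0, 5)), 4)) = Mul(9, Add(Add(2, 0), 4)) = Mul(9, Add(2, 4)) = Mul(9, 6) = 54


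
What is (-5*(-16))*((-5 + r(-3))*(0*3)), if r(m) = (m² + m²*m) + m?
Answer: 0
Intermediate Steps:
r(m) = m + m² + m³ (r(m) = (m² + m³) + m = m + m² + m³)
(-5*(-16))*((-5 + r(-3))*(0*3)) = (-5*(-16))*((-5 - 3*(1 - 3 + (-3)²))*(0*3)) = 80*((-5 - 3*(1 - 3 + 9))*0) = 80*((-5 - 3*7)*0) = 80*((-5 - 21)*0) = 80*(-26*0) = 80*0 = 0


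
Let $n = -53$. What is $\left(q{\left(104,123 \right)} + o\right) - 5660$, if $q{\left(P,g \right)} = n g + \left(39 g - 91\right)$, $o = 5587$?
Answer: $-1886$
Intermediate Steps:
$q{\left(P,g \right)} = -91 - 14 g$ ($q{\left(P,g \right)} = - 53 g + \left(39 g - 91\right) = - 53 g + \left(-91 + 39 g\right) = -91 - 14 g$)
$\left(q{\left(104,123 \right)} + o\right) - 5660 = \left(\left(-91 - 1722\right) + 5587\right) - 5660 = \left(-1813 + 5587\right) - 5660 = 3774 - 5660 = -1886$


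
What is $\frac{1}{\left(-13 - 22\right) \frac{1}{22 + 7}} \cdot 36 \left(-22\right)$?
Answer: $\frac{22968}{35} \approx 656.23$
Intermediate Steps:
$\frac{1}{\left(-13 - 22\right) \frac{1}{22 + 7}} \cdot 36 \left(-22\right) = \frac{1}{\left(-35\right) \frac{1}{29}} \cdot 36 \left(-22\right) = \frac{1}{- \frac{35}{29}} \cdot 36 \left(-22\right) = \left(- \frac{29}{35}\right) 36 \left(-22\right) = \left(- \frac{1044}{35}\right) \left(-22\right) = \frac{22968}{35}$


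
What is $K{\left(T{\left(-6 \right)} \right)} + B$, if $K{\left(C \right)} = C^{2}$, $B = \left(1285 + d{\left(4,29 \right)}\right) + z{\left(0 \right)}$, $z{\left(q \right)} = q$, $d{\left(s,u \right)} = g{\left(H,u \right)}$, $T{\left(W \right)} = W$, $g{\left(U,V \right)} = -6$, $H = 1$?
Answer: $1315$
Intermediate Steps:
$d{\left(s,u \right)} = -6$
$B = 1279$ ($B = \left(1285 - 6\right) + 0 = 1279 + 0 = 1279$)
$K{\left(T{\left(-6 \right)} \right)} + B = \left(-6\right)^{2} + 1279 = 36 + 1279 = 1315$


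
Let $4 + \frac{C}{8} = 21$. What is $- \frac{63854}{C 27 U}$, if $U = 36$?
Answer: $- \frac{31927}{66096} \approx -0.48304$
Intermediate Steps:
$C = 136$ ($C = -32 + 8 \cdot 21 = -32 + 168 = 136$)
$- \frac{63854}{C 27 U} = - \frac{63854}{136 \cdot 27 \cdot 36} = - \frac{63854}{3672 \cdot 36} = - \frac{63854}{132192} = \left(-63854\right) \frac{1}{132192} = - \frac{31927}{66096}$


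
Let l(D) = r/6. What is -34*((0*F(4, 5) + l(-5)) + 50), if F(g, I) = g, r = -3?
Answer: -1683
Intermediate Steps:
l(D) = -½ (l(D) = -3/6 = -3*⅙ = -½)
-34*((0*F(4, 5) + l(-5)) + 50) = -34*((0*4 - ½) + 50) = -34*((0 - ½) + 50) = -34*(-½ + 50) = -34*99/2 = -1683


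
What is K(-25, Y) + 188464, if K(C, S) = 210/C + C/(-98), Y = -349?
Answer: 92343369/490 ≈ 1.8846e+5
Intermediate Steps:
K(C, S) = 210/C - C/98 (K(C, S) = 210/C + C*(-1/98) = 210/C - C/98)
K(-25, Y) + 188464 = (210/(-25) - 1/98*(-25)) + 188464 = (210*(-1/25) + 25/98) + 188464 = (-42/5 + 25/98) + 188464 = -3991/490 + 188464 = 92343369/490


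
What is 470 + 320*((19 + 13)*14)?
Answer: 143830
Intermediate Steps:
470 + 320*((19 + 13)*14) = 470 + 320*(32*14) = 470 + 320*448 = 470 + 143360 = 143830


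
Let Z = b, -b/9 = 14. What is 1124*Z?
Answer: -141624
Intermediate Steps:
b = -126 (b = -9*14 = -126)
Z = -126
1124*Z = 1124*(-126) = -141624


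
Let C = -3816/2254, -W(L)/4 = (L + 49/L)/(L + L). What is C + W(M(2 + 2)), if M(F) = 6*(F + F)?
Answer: -4849847/1298304 ≈ -3.7355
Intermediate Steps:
M(F) = 12*F (M(F) = 6*(2*F) = 12*F)
W(L) = -2*(L + 49/L)/L (W(L) = -4*(L + 49/L)/(L + L) = -4*(L + 49/L)/(2*L) = -4*(L + 49/L)*1/(2*L) = -2*(L + 49/L)/L)
C = -1908/1127 (C = -3816*1/2254 = -1908/1127 ≈ -1.6930)
C + W(M(2 + 2)) = -1908/1127 + (-2 - 98*1/(144*(2 + 2)**2)) = -1908/1127 + (-2 - 98/(12*4)**2) = -1908/1127 + (-2 - 98/48**2) = -1908/1127 + (-2 - 98*1/2304) = -1908/1127 + (-2 - 49/1152) = -1908/1127 - 2353/1152 = -4849847/1298304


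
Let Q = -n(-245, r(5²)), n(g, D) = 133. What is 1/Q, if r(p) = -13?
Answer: -1/133 ≈ -0.0075188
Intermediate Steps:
Q = -133 (Q = -1*133 = -133)
1/Q = 1/(-133) = -1/133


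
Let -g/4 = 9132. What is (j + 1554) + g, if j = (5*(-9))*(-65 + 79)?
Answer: -35604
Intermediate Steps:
g = -36528 (g = -4*9132 = -36528)
j = -630 (j = -45*14 = -630)
(j + 1554) + g = (-630 + 1554) - 36528 = 924 - 36528 = -35604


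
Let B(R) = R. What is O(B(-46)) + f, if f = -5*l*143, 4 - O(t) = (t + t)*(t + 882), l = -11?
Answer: 84781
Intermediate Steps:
O(t) = 4 - 2*t*(882 + t) (O(t) = 4 - (t + t)*(t + 882) = 4 - 2*t*(882 + t))
f = 7865 (f = -5*(-11)*143 = 55*143 = 7865)
O(B(-46)) + f = (4 - 1764*(-46) - 2*(-46)**2) + 7865 = (4 + 81144 - 2*2116) + 7865 = (4 + 81144 - 4232) + 7865 = 76916 + 7865 = 84781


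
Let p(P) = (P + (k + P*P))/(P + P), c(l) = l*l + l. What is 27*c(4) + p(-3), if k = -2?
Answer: 1618/3 ≈ 539.33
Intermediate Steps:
c(l) = l + l² (c(l) = l² + l = l + l²)
p(P) = (-2 + P + P²)/(2*P) (p(P) = (P + (-2 + P*P))/(P + P) = (P + (-2 + P²))/((2*P)) = (-2 + P + P²)*(1/(2*P)) = (-2 + P + P²)/(2*P))
27*c(4) + p(-3) = 27*(4*(1 + 4)) + (½)*(-2 - 3*(1 - 3))/(-3) = 27*(4*5) + (½)*(-⅓)*(-2 - 3*(-2)) = 27*20 + (½)*(-⅓)*(-2 + 6) = 540 + (½)*(-⅓)*4 = 540 - ⅔ = 1618/3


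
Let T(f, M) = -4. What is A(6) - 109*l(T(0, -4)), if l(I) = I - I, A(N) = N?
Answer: 6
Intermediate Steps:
l(I) = 0
A(6) - 109*l(T(0, -4)) = 6 - 109*0 = 6 + 0 = 6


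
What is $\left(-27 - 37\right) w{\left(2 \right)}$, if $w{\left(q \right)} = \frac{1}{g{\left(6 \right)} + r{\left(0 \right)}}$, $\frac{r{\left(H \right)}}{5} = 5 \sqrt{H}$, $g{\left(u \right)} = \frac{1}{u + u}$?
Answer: $-768$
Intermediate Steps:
$g{\left(u \right)} = \frac{1}{2 u}$
$r{\left(H \right)} = 25 \sqrt{H}$ ($r{\left(H \right)} = 5 \cdot 5 \sqrt{H} = 25 \sqrt{H}$)
$w{\left(q \right)} = 12$ ($w{\left(q \right)} = \frac{1}{\frac{1}{2 \cdot 6} + 25 \sqrt{0}} = \frac{1}{\frac{1}{2} \cdot \frac{1}{6} + 25 \cdot 0} = \frac{1}{\frac{1}{12} + 0} = \frac{1}{\frac{1}{12}} = 12$)
$\left(-27 - 37\right) w{\left(2 \right)} = \left(-27 - 37\right) 12 = \left(-64\right) 12 = -768$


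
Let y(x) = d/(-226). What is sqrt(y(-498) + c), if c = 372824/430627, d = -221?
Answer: sqrt(17462120684518282)/97321702 ≈ 1.3578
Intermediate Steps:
y(x) = 221/226 (y(x) = -221/(-226) = -221*(-1/226) = 221/226)
c = 372824/430627 (c = 372824*(1/430627) = 372824/430627 ≈ 0.86577)
sqrt(y(-498) + c) = sqrt(221/226 + 372824/430627) = sqrt(179426791/97321702) = sqrt(17462120684518282)/97321702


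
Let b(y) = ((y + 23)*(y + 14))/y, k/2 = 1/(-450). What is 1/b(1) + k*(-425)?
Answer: 227/120 ≈ 1.8917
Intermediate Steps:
k = -1/225 (k = 2/(-450) = 2*(-1/450) = -1/225 ≈ -0.0044444)
b(y) = (14 + y)*(23 + y)/y (b(y) = ((23 + y)*(14 + y))/y = ((14 + y)*(23 + y))/y = (14 + y)*(23 + y)/y)
1/b(1) + k*(-425) = 1/(37 + 1 + 322/1) - 1/225*(-425) = 1/(37 + 1 + 322*1) + 17/9 = 1/(37 + 1 + 322) + 17/9 = 1/360 + 17/9 = 227/120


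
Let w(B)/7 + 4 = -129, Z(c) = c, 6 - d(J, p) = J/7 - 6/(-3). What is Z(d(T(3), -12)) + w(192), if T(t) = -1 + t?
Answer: -6491/7 ≈ -927.29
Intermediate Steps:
d(J, p) = 4 - J/7 (d(J, p) = 6 - (J/7 - 6/(-3)) = 6 - (J*(⅐) - 6*(-⅓)) = 6 - (J/7 + 2) = 6 - (2 + J/7) = 6 + (-2 - J/7) = 4 - J/7)
w(B) = -931 (w(B) = -28 + 7*(-129) = -28 - 903 = -931)
Z(d(T(3), -12)) + w(192) = (4 - (-1 + 3)/7) - 931 = (4 - ⅐*2) - 931 = (4 - 2/7) - 931 = 26/7 - 931 = -6491/7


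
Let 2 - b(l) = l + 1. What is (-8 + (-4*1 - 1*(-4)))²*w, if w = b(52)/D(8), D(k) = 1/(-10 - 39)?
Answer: 159936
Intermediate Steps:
b(l) = 1 - l (b(l) = 2 - (l + 1) = 2 - (1 + l) = 2 + (-1 - l) = 1 - l)
D(k) = -1/49 (D(k) = 1/(-49) = -1/49)
w = 2499 (w = (1 - 1*52)/(-1/49) = (1 - 52)*(-49) = -51*(-49) = 2499)
(-8 + (-4*1 - 1*(-4)))²*w = (-8 + (-4*1 - 1*(-4)))²*2499 = (-8 + (-4 + 4))²*2499 = (-8 + 0)²*2499 = (-8)²*2499 = 64*2499 = 159936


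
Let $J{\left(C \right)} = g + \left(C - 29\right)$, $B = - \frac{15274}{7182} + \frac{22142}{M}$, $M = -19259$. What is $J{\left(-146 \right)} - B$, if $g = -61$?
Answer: $- \frac{2299278197}{9879867} \approx -232.72$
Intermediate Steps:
$B = - \frac{32370415}{9879867}$ ($B = - \frac{15274}{7182} + \frac{22142}{-19259} = \left(-15274\right) \frac{1}{7182} + 22142 \left(- \frac{1}{19259}\right) = - \frac{1091}{513} - \frac{22142}{19259} = - \frac{32370415}{9879867} \approx -3.2764$)
$J{\left(C \right)} = -90 + C$ ($J{\left(C \right)} = -61 + \left(C - 29\right) = -61 + \left(-29 + C\right) = -90 + C$)
$J{\left(-146 \right)} - B = \left(-90 - 146\right) - - \frac{32370415}{9879867} = -236 + \frac{32370415}{9879867} = - \frac{2299278197}{9879867}$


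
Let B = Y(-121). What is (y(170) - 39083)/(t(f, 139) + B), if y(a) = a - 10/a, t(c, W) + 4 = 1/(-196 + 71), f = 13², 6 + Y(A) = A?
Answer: 41345125/139196 ≈ 297.03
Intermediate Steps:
Y(A) = -6 + A
B = -127 (B = -6 - 121 = -127)
f = 169
t(c, W) = -501/125 (t(c, W) = -4 + 1/(-196 + 71) = -4 + 1/(-125) = -4 - 1/125 = -501/125)
(y(170) - 39083)/(t(f, 139) + B) = ((170 - 10/170) - 39083)/(-501/125 - 127) = ((170 - 10*1/170) - 39083)/(-16376/125) = ((170 - 1/17) - 39083)*(-125/16376) = (2889/17 - 39083)*(-125/16376) = -661522/17*(-125/16376) = 41345125/139196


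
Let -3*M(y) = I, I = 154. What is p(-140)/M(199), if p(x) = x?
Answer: 30/11 ≈ 2.7273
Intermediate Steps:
M(y) = -154/3 (M(y) = -1/3*154 = -154/3)
p(-140)/M(199) = -140/(-154/3) = -140*(-3/154) = 30/11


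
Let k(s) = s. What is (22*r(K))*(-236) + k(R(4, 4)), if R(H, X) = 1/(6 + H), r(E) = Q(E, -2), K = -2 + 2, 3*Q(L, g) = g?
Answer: 103843/30 ≈ 3461.4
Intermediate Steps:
Q(L, g) = g/3
K = 0
r(E) = -⅔ (r(E) = (⅓)*(-2) = -⅔)
(22*r(K))*(-236) + k(R(4, 4)) = (22*(-⅔))*(-236) + 1/(6 + 4) = -44/3*(-236) + 1/10 = 10384/3 + ⅒ = 103843/30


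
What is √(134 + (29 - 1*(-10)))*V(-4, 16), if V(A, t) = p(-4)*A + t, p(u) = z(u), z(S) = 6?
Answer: -8*√173 ≈ -105.22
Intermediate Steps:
p(u) = 6
V(A, t) = t + 6*A (V(A, t) = 6*A + t = t + 6*A)
√(134 + (29 - 1*(-10)))*V(-4, 16) = √(134 + (29 - 1*(-10)))*(16 + 6*(-4)) = √(134 + (29 + 10))*(16 - 24) = √(134 + 39)*(-8) = √173*(-8) = -8*√173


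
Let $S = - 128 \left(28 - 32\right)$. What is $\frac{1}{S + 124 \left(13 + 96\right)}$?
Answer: $\frac{1}{14028} \approx 7.1286 \cdot 10^{-5}$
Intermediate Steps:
$S = 512$ ($S = \left(-128\right) \left(-4\right) = 512$)
$\frac{1}{S + 124 \left(13 + 96\right)} = \frac{1}{512 + 124 \left(13 + 96\right)} = \frac{1}{512 + 124 \cdot 109} = \frac{1}{512 + 13516} = \frac{1}{14028}$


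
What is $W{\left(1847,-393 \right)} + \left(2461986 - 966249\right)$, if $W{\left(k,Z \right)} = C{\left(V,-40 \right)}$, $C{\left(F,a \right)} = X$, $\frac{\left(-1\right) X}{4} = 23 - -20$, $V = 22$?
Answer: $1495565$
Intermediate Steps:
$X = -172$ ($X = - 4 \left(23 - -20\right) = - 4 \left(23 + 20\right) = \left(-4\right) 43 = -172$)
$C{\left(F,a \right)} = -172$
$W{\left(k,Z \right)} = -172$
$W{\left(1847,-393 \right)} + \left(2461986 - 966249\right) = -172 + \left(2461986 - 966249\right) = -172 + 1495737 = 1495565$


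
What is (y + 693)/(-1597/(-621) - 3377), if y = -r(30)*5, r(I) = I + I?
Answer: -244053/2095520 ≈ -0.11646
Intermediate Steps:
r(I) = 2*I
y = -300 (y = -2*30*5 = -60*5 = -1*300 = -300)
(y + 693)/(-1597/(-621) - 3377) = (-300 + 693)/(-1597/(-621) - 3377) = 393/(-1597*(-1/621) - 3377) = 393/(1597/621 - 3377) = 393/(-2095520/621) = 393*(-621/2095520) = -244053/2095520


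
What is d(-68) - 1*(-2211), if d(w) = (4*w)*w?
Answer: 20707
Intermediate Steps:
d(w) = 4*w²
d(-68) - 1*(-2211) = 4*(-68)² - 1*(-2211) = 4*4624 + 2211 = 18496 + 2211 = 20707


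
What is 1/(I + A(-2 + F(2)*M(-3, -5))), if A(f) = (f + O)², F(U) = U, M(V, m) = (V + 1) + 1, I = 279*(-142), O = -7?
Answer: -1/39497 ≈ -2.5318e-5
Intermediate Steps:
I = -39618
M(V, m) = 2 + V (M(V, m) = (1 + V) + 1 = 2 + V)
A(f) = (-7 + f)² (A(f) = (f - 7)² = (-7 + f)²)
1/(I + A(-2 + F(2)*M(-3, -5))) = 1/(-39618 + (-7 + (-2 + 2*(2 - 3)))²) = 1/(-39618 + (-7 + (-2 + 2*(-1)))²) = 1/(-39618 + (-7 + (-2 - 2))²) = 1/(-39618 + (-7 - 4)²) = 1/(-39618 + (-11)²) = 1/(-39618 + 121) = 1/(-39497) = -1/39497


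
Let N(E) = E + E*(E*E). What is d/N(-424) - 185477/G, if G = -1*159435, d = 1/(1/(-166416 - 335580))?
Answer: 3554525787739/3038251075470 ≈ 1.1699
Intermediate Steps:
d = -501996 (d = 1/(1/(-501996)) = 1/(-1/501996) = -501996)
N(E) = E + E³ (N(E) = E + E*E² = E + E³)
G = -159435
d/N(-424) - 185477/G = -501996/(-424 + (-424)³) - 185477/(-159435) = -501996/(-424 - 76225024) - 185477*(-1/159435) = -501996/(-76225448) + 185477/159435 = -501996*(-1/76225448) + 185477/159435 = 125499/19056362 + 185477/159435 = 3554525787739/3038251075470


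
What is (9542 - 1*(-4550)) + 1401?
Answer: 15493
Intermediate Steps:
(9542 - 1*(-4550)) + 1401 = (9542 + 4550) + 1401 = 14092 + 1401 = 15493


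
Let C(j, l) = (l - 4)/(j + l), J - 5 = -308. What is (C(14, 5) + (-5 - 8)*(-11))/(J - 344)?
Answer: -2718/12293 ≈ -0.22110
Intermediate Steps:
J = -303 (J = 5 - 308 = -303)
C(j, l) = (-4 + l)/(j + l)
(C(14, 5) + (-5 - 8)*(-11))/(J - 344) = ((-4 + 5)/(14 + 5) + (-5 - 8)*(-11))/(-303 - 344) = (1/19 - 13*(-11))/(-647) = ((1/19)*1 + 143)*(-1/647) = (1/19 + 143)*(-1/647) = (2718/19)*(-1/647) = -2718/12293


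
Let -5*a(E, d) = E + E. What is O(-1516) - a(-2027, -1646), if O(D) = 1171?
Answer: 1801/5 ≈ 360.20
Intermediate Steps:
a(E, d) = -2*E/5 (a(E, d) = -(E + E)/5 = -2*E/5)
O(-1516) - a(-2027, -1646) = 1171 - (-2)*(-2027)/5 = 1171 - 1*4054/5 = 1171 - 4054/5 = 1801/5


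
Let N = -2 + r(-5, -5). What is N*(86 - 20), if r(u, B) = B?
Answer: -462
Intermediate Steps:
N = -7 (N = -2 - 5 = -7)
N*(86 - 20) = -7*(86 - 20) = -7*66 = -462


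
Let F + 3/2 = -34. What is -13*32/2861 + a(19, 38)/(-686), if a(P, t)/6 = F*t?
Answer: 11435779/981323 ≈ 11.653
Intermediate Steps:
F = -71/2 (F = -3/2 - 34 = -71/2 ≈ -35.500)
a(P, t) = -213*t (a(P, t) = 6*(-71*t/2) = -213*t)
-13*32/2861 + a(19, 38)/(-686) = -13*32/2861 - 213*38/(-686) = -416*1/2861 - 8094*(-1/686) = -416/2861 + 4047/343 = 11435779/981323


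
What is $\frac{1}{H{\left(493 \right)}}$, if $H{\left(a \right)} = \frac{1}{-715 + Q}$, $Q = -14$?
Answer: $-729$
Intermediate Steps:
$H{\left(a \right)} = - \frac{1}{729}$ ($H{\left(a \right)} = \frac{1}{-715 - 14} = \frac{1}{-729} = - \frac{1}{729}$)
$\frac{1}{H{\left(493 \right)}} = \frac{1}{- \frac{1}{729}} = -729$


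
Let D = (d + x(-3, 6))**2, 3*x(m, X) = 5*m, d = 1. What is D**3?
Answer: 4096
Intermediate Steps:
x(m, X) = 5*m/3 (x(m, X) = (5*m)/3 = 5*m/3)
D = 16 (D = (1 + (5/3)*(-3))**2 = (1 - 5)**2 = (-4)**2 = 16)
D**3 = 16**3 = 4096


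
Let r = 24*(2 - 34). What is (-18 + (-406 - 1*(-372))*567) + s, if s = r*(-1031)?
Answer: 772512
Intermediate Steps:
r = -768 (r = 24*(-32) = -768)
s = 791808 (s = -768*(-1031) = 791808)
(-18 + (-406 - 1*(-372))*567) + s = (-18 + (-406 - 1*(-372))*567) + 791808 = (-18 + (-406 + 372)*567) + 791808 = (-18 - 34*567) + 791808 = (-18 - 19278) + 791808 = -19296 + 791808 = 772512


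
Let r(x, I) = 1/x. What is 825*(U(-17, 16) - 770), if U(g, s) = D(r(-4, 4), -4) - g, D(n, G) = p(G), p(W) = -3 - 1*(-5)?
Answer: -619575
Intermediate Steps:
p(W) = 2 (p(W) = -3 + 5 = 2)
D(n, G) = 2
U(g, s) = 2 - g
825*(U(-17, 16) - 770) = 825*((2 - 1*(-17)) - 770) = 825*((2 + 17) - 770) = 825*(19 - 770) = 825*(-751) = -619575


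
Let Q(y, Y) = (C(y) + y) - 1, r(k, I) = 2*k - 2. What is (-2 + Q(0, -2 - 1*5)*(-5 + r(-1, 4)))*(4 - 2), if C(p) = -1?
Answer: 32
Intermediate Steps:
r(k, I) = -2 + 2*k
Q(y, Y) = -2 + y (Q(y, Y) = (-1 + y) - 1 = -2 + y)
(-2 + Q(0, -2 - 1*5)*(-5 + r(-1, 4)))*(4 - 2) = (-2 + (-2 + 0)*(-5 + (-2 + 2*(-1))))*(4 - 2) = (-2 - 2*(-5 + (-2 - 2)))*2 = (-2 - 2*(-5 - 4))*2 = (-2 - 2*(-9))*2 = (-2 + 18)*2 = 16*2 = 32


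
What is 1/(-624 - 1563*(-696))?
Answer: 1/1087224 ≈ 9.1977e-7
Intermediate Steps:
1/(-624 - 1563*(-696)) = 1/(-624 + 1087848) = 1/1087224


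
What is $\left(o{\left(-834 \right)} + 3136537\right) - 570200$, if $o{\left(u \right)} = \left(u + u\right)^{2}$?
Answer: $5348561$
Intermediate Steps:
$o{\left(u \right)} = 4 u^{2}$ ($o{\left(u \right)} = \left(2 u\right)^{2} = 4 u^{2}$)
$\left(o{\left(-834 \right)} + 3136537\right) - 570200 = \left(4 \left(-834\right)^{2} + 3136537\right) - 570200 = \left(4 \cdot 695556 + 3136537\right) - 570200 = \left(2782224 + 3136537\right) - 570200 = 5918761 - 570200 = 5348561$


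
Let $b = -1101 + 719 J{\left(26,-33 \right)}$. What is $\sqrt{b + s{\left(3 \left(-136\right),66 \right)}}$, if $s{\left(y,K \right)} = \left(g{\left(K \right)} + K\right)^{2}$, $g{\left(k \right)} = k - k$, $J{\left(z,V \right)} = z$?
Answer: $\sqrt{21949} \approx 148.15$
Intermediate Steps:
$g{\left(k \right)} = 0$
$b = 17593$ ($b = -1101 + 719 \cdot 26 = -1101 + 18694 = 17593$)
$s{\left(y,K \right)} = K^{2}$ ($s{\left(y,K \right)} = \left(0 + K\right)^{2} = K^{2}$)
$\sqrt{b + s{\left(3 \left(-136\right),66 \right)}} = \sqrt{17593 + 66^{2}} = \sqrt{17593 + 4356} = \sqrt{21949}$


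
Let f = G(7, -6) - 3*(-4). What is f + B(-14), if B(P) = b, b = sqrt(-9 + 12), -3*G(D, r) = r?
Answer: 14 + sqrt(3) ≈ 15.732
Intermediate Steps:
G(D, r) = -r/3
b = sqrt(3) ≈ 1.7320
B(P) = sqrt(3)
f = 14 (f = -1/3*(-6) - 3*(-4) = 2 - 1*(-12) = 2 + 12 = 14)
f + B(-14) = 14 + sqrt(3)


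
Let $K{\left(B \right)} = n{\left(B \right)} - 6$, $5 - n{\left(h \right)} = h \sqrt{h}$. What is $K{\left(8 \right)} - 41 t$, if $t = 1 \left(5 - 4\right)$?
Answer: $-42 - 16 \sqrt{2} \approx -64.627$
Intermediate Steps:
$n{\left(h \right)} = 5 - h^{\frac{3}{2}}$ ($n{\left(h \right)} = 5 - h \sqrt{h} = 5 - h^{\frac{3}{2}}$)
$K{\left(B \right)} = -1 - B^{\frac{3}{2}}$ ($K{\left(B \right)} = \left(5 - B^{\frac{3}{2}}\right) - 6 = -1 - B^{\frac{3}{2}}$)
$t = 1$ ($t = 1 \cdot 1 = 1$)
$K{\left(8 \right)} - 41 t = \left(-1 - 8^{\frac{3}{2}}\right) - 41 = \left(-1 - 16 \sqrt{2}\right) - 41 = -42 - 16 \sqrt{2}$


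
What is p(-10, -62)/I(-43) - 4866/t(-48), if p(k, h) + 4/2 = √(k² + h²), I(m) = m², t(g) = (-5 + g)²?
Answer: -9002852/5193841 + 2*√986/1849 ≈ -1.6994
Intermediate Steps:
p(k, h) = -2 + √(h² + k²) (p(k, h) = -2 + √(k² + h²) = -2 + √(h² + k²))
p(-10, -62)/I(-43) - 4866/t(-48) = (-2 + √((-62)² + (-10)²))/((-43)²) - 4866/(-5 - 48)² = (-2 + √(3844 + 100))/1849 - 4866/((-53)²) = (-2 + √3944)*(1/1849) - 4866/2809 = (-2 + 2*√986)*(1/1849) - 4866*1/2809 = (-2/1849 + 2*√986/1849) - 4866/2809 = -9002852/5193841 + 2*√986/1849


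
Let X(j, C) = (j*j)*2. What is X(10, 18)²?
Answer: 40000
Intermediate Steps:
X(j, C) = 2*j² (X(j, C) = j²*2 = 2*j²)
X(10, 18)² = (2*10²)² = (2*100)² = 200² = 40000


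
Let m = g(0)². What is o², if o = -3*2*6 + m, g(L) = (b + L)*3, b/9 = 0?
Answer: 1296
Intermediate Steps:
b = 0 (b = 9*0 = 0)
g(L) = 3*L (g(L) = (0 + L)*3 = L*3 = 3*L)
m = 0 (m = (3*0)² = 0² = 0)
o = -36 (o = -3*2*6 + 0 = -6*6 + 0 = -36 + 0 = -36)
o² = (-36)² = 1296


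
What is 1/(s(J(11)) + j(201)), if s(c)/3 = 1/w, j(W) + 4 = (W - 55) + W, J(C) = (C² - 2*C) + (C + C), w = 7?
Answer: 7/2404 ≈ 0.0029118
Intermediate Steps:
J(C) = C² (J(C) = (C² - 2*C) + 2*C = C²)
j(W) = -59 + 2*W (j(W) = -4 + ((W - 55) + W) = -4 + ((-55 + W) + W) = -4 + (-55 + 2*W) = -59 + 2*W)
s(c) = 3/7
1/(s(J(11)) + j(201)) = 1/(3/7 + (-59 + 2*201)) = 1/(3/7 + (-59 + 402)) = 1/(3/7 + 343) = 1/(2404/7) = 7/2404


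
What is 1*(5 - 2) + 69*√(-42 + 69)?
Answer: 3 + 207*√3 ≈ 361.53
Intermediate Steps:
1*(5 - 2) + 69*√(-42 + 69) = 1*3 + 69*√27 = 3 + 69*(3*√3) = 3 + 207*√3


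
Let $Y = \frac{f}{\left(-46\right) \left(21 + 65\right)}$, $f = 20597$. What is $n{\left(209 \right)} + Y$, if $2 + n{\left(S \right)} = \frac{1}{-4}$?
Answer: $- \frac{343}{46} \approx -7.4565$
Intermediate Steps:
$n{\left(S \right)} = - \frac{9}{4}$ ($n{\left(S \right)} = -2 + \frac{1}{-4} = -2 - \frac{1}{4} = - \frac{9}{4}$)
$Y = - \frac{479}{92}$ ($Y = \frac{20597}{\left(-46\right) \left(21 + 65\right)} = \frac{20597}{\left(-46\right) 86} = \frac{20597}{-3956} = 20597 \left(- \frac{1}{3956}\right) = - \frac{479}{92} \approx -5.2065$)
$n{\left(209 \right)} + Y = - \frac{9}{4} - \frac{479}{92} = - \frac{343}{46}$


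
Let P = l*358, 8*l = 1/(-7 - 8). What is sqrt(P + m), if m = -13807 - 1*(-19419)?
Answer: sqrt(5048115)/30 ≈ 74.893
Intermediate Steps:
m = 5612 (m = -13807 + 19419 = 5612)
l = -1/120 (l = 1/(8*(-7 - 8)) = (1/8)/(-15) = (1/8)*(-1/15) = -1/120 ≈ -0.0083333)
P = -179/60 (P = -1/120*358 = -179/60 ≈ -2.9833)
sqrt(P + m) = sqrt(-179/60 + 5612) = sqrt(336541/60) = sqrt(5048115)/30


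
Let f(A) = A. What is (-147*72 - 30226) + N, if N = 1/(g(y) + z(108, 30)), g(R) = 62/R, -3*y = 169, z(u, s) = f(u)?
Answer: -737273291/18066 ≈ -40810.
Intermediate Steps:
z(u, s) = u
y = -169/3 (y = -1/3*169 = -169/3 ≈ -56.333)
N = 169/18066 (N = 1/(62/(-169/3) + 108) = 1/(62*(-3/169) + 108) = 1/(-186/169 + 108) = 1/(18066/169) = 169/18066 ≈ 0.0093546)
(-147*72 - 30226) + N = (-147*72 - 30226) + 169/18066 = (-10584 - 30226) + 169/18066 = -40810 + 169/18066 = -737273291/18066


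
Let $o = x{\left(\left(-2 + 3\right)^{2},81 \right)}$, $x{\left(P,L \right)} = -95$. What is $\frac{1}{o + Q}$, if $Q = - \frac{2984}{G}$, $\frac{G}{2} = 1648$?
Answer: $- \frac{412}{39513} \approx -0.010427$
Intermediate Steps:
$G = 3296$ ($G = 2 \cdot 1648 = 3296$)
$o = -95$
$Q = - \frac{373}{412}$ ($Q = - \frac{2984}{3296} = \left(-2984\right) \frac{1}{3296} = - \frac{373}{412} \approx -0.90534$)
$\frac{1}{o + Q} = \frac{1}{-95 - \frac{373}{412}} = \frac{1}{- \frac{39513}{412}} = - \frac{412}{39513}$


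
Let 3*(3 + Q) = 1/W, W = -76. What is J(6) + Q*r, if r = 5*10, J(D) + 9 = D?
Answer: -17467/114 ≈ -153.22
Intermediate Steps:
J(D) = -9 + D
r = 50
Q = -685/228 (Q = -3 + (⅓)/(-76) = -3 + (⅓)*(-1/76) = -3 - 1/228 = -685/228 ≈ -3.0044)
J(6) + Q*r = (-9 + 6) - 685/228*50 = -3 - 17125/114 = -17467/114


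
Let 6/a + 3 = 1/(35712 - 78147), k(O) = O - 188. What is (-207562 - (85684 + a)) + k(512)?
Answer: -18645236761/63653 ≈ -2.9292e+5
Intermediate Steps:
k(O) = -188 + O
a = -127305/63653 (a = 6/(-3 + 1/(35712 - 78147)) = 6/(-3 + 1/(-42435)) = 6/(-3 - 1/42435) = 6/(-127306/42435) = 6*(-42435/127306) = -127305/63653 ≈ -2.0000)
(-207562 - (85684 + a)) + k(512) = (-207562 - (85684 - 127305/63653)) + (-188 + 512) = (-207562 - 1*5453916347/63653) + 324 = (-207562 - 5453916347/63653) + 324 = -18665860333/63653 + 324 = -18645236761/63653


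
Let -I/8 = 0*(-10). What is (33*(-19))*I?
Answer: 0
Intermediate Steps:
I = 0 (I = -0*(-10) = -8*0 = 0)
(33*(-19))*I = (33*(-19))*0 = -627*0 = 0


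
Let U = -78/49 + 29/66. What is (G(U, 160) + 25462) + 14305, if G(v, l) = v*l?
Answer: 64005079/1617 ≈ 39583.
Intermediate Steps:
U = -3727/3234 (U = -78*1/49 + 29*(1/66) = -78/49 + 29/66 = -3727/3234 ≈ -1.1524)
G(v, l) = l*v
(G(U, 160) + 25462) + 14305 = (160*(-3727/3234) + 25462) + 14305 = (-298160/1617 + 25462) + 14305 = 40873894/1617 + 14305 = 64005079/1617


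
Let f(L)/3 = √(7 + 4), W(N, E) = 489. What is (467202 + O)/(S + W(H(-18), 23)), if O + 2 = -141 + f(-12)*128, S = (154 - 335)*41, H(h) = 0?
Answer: -467059/6932 - 96*√11/1733 ≈ -67.561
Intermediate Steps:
S = -7421 (S = -181*41 = -7421)
f(L) = 3*√11 (f(L) = 3*√(7 + 4) = 3*√11)
O = -143 + 384*√11 (O = -2 + (-141 + (3*√11)*128) = -2 + (-141 + 384*√11) = -143 + 384*√11 ≈ 1130.6)
(467202 + O)/(S + W(H(-18), 23)) = (467202 + (-143 + 384*√11))/(-7421 + 489) = (467059 + 384*√11)/(-6932) = (467059 + 384*√11)*(-1/6932) = -467059/6932 - 96*√11/1733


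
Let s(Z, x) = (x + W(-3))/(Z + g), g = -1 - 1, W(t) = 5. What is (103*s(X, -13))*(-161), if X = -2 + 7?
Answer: 132664/3 ≈ 44221.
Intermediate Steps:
g = -2
X = 5
s(Z, x) = (5 + x)/(-2 + Z) (s(Z, x) = (x + 5)/(Z - 2) = (5 + x)/(-2 + Z))
(103*s(X, -13))*(-161) = (103*((5 - 13)/(-2 + 5)))*(-161) = (103*(-8/3))*(-161) = -824/3*(-161) = 132664/3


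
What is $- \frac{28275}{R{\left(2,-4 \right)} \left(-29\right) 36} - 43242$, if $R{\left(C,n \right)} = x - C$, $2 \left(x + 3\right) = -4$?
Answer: $- \frac{3632653}{84} \approx -43246.0$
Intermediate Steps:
$x = -5$ ($x = -3 + \frac{1}{2} \left(-4\right) = -3 - 2 = -5$)
$R{\left(C,n \right)} = -5 - C$
$- \frac{28275}{R{\left(2,-4 \right)} \left(-29\right) 36} - 43242 = - \frac{28275}{\left(-5 - 2\right) \left(-29\right) 36} - 43242 = - \frac{28275}{\left(-7\right) \left(-29\right) 36} - 43242 = - \frac{28275}{203 \cdot 36} - 43242 = - \frac{28275}{7308} - 43242 = \left(-28275\right) \frac{1}{7308} - 43242 = - \frac{325}{84} - 43242 = - \frac{3632653}{84}$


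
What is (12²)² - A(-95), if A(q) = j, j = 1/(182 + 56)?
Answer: 4935167/238 ≈ 20736.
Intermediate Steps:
j = 1/238 ≈ 0.0042017
A(q) = 1/238
(12²)² - A(-95) = (12²)² - 1*1/238 = 144² - 1/238 = 20736 - 1/238 = 4935167/238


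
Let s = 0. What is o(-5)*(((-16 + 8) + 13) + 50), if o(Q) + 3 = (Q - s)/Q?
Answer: -110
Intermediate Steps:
o(Q) = -2 (o(Q) = -3 + (Q - 1*0)/Q = -3 + (Q + 0)/Q = -3 + Q/Q = -3 + 1 = -2)
o(-5)*(((-16 + 8) + 13) + 50) = -2*(((-16 + 8) + 13) + 50) = -2*((-8 + 13) + 50) = -2*(5 + 50) = -2*55 = -110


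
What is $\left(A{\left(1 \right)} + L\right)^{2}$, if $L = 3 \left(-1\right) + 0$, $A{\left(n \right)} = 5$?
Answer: $4$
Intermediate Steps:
$L = -3$ ($L = -3 + 0 = -3$)
$\left(A{\left(1 \right)} + L\right)^{2} = \left(5 - 3\right)^{2} = 2^{2} = 4$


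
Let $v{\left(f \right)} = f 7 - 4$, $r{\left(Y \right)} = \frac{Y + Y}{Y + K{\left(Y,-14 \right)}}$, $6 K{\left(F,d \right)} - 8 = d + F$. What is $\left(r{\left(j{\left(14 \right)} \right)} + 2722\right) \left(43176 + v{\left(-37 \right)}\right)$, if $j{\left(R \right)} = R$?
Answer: $\frac{2688413624}{23} \approx 1.1689 \cdot 10^{8}$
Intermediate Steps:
$K{\left(F,d \right)} = \frac{4}{3} + \frac{F}{6} + \frac{d}{6}$ ($K{\left(F,d \right)} = \frac{4}{3} + \frac{d + F}{6} = \frac{4}{3} + \frac{F + d}{6} = \frac{4}{3} + \left(\frac{F}{6} + \frac{d}{6}\right) = \frac{4}{3} + \frac{F}{6} + \frac{d}{6}$)
$r{\left(Y \right)} = \frac{2 Y}{-1 + \frac{7 Y}{6}}$ ($r{\left(Y \right)} = \frac{Y + Y}{Y + \left(\frac{4}{3} + \frac{Y}{6} + \frac{1}{6} \left(-14\right)\right)} = \frac{2 Y}{Y + \left(\frac{4}{3} + \frac{Y}{6} - \frac{7}{3}\right)} = \frac{2 Y}{Y + \left(-1 + \frac{Y}{6}\right)} = \frac{2 Y}{-1 + \frac{7 Y}{6}}$)
$v{\left(f \right)} = -4 + 7 f$ ($v{\left(f \right)} = 7 f - 4 = -4 + 7 f$)
$\left(r{\left(j{\left(14 \right)} \right)} + 2722\right) \left(43176 + v{\left(-37 \right)}\right) = \left(12 \cdot 14 \frac{1}{-6 + 7 \cdot 14} + 2722\right) \left(43176 + \left(-4 + 7 \left(-37\right)\right)\right) = \left(12 \cdot 14 \frac{1}{-6 + 98} + 2722\right) \left(43176 - 263\right) = \left(12 \cdot 14 \cdot \frac{1}{92} + 2722\right) \left(43176 - 263\right) = \left(12 \cdot 14 \cdot \frac{1}{92} + 2722\right) 42913 = \left(\frac{42}{23} + 2722\right) 42913 = \frac{62648}{23} \cdot 42913 = \frac{2688413624}{23}$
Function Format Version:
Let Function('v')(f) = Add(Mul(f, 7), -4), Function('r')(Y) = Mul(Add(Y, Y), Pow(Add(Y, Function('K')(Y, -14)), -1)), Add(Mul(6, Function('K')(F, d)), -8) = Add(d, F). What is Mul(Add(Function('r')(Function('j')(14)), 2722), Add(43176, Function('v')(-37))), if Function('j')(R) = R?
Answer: Rational(2688413624, 23) ≈ 1.1689e+8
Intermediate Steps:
Function('K')(F, d) = Add(Rational(4, 3), Mul(Rational(1, 6), F), Mul(Rational(1, 6), d)) (Function('K')(F, d) = Add(Rational(4, 3), Mul(Rational(1, 6), Add(d, F))) = Add(Rational(4, 3), Mul(Rational(1, 6), Add(F, d))) = Add(Rational(4, 3), Add(Mul(Rational(1, 6), F), Mul(Rational(1, 6), d))) = Add(Rational(4, 3), Mul(Rational(1, 6), F), Mul(Rational(1, 6), d)))
Function('r')(Y) = Mul(2, Y, Pow(Add(-1, Mul(Rational(7, 6), Y)), -1)) (Function('r')(Y) = Mul(Add(Y, Y), Pow(Add(Y, Add(Rational(4, 3), Mul(Rational(1, 6), Y), Mul(Rational(1, 6), -14))), -1)) = Mul(Mul(2, Y), Pow(Add(Y, Add(Rational(4, 3), Mul(Rational(1, 6), Y), Rational(-7, 3))), -1)) = Mul(Mul(2, Y), Pow(Add(Y, Add(-1, Mul(Rational(1, 6), Y))), -1)) = Mul(Mul(2, Y), Pow(Add(-1, Mul(Rational(7, 6), Y)), -1)) = Mul(2, Y, Pow(Add(-1, Mul(Rational(7, 6), Y)), -1)))
Function('v')(f) = Add(-4, Mul(7, f)) (Function('v')(f) = Add(Mul(7, f), -4) = Add(-4, Mul(7, f)))
Mul(Add(Function('r')(Function('j')(14)), 2722), Add(43176, Function('v')(-37))) = Mul(Add(Mul(12, 14, Pow(Add(-6, Mul(7, 14)), -1)), 2722), Add(43176, Add(-4, Mul(7, -37)))) = Mul(Add(Mul(12, 14, Pow(Add(-6, 98), -1)), 2722), Add(43176, Add(-4, -259))) = Mul(Add(Mul(12, 14, Pow(92, -1)), 2722), Add(43176, -263)) = Mul(Add(Mul(12, 14, Rational(1, 92)), 2722), 42913) = Mul(Add(Rational(42, 23), 2722), 42913) = Mul(Rational(62648, 23), 42913) = Rational(2688413624, 23)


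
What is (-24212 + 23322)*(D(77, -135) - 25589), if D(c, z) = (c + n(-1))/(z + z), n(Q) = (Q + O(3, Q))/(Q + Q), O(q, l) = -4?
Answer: 409940497/18 ≈ 2.2774e+7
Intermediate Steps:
n(Q) = (-4 + Q)/(2*Q) (n(Q) = (Q - 4)/(Q + Q) = (-4 + Q)/((2*Q)) = (-4 + Q)*(1/(2*Q)) = (-4 + Q)/(2*Q))
D(c, z) = (5/2 + c)/(2*z) (D(c, z) = (c + (½)*(-4 - 1)/(-1))/(z + z) = (c + (½)*(-1)*(-5))/((2*z)) = (c + 5/2)*(1/(2*z)) = (5/2 + c)*(1/(2*z)) = (5/2 + c)/(2*z))
(-24212 + 23322)*(D(77, -135) - 25589) = (-24212 + 23322)*((¼)*(5 + 2*77)/(-135) - 25589) = -890*((¼)*(-1/135)*(5 + 154) - 25589) = -890*((¼)*(-1/135)*159 - 25589) = -890*(-53/180 - 25589) = -890*(-4606073/180) = 409940497/18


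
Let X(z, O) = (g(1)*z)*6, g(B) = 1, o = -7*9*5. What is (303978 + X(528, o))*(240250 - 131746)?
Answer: 33326569584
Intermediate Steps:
o = -315 (o = -63*5 = -315)
X(z, O) = 6*z (X(z, O) = (1*z)*6 = z*6 = 6*z)
(303978 + X(528, o))*(240250 - 131746) = (303978 + 6*528)*(240250 - 131746) = (303978 + 3168)*108504 = 307146*108504 = 33326569584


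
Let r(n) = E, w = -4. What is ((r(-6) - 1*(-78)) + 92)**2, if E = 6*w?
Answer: 21316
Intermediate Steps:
E = -24 (E = 6*(-4) = -24)
r(n) = -24
((r(-6) - 1*(-78)) + 92)**2 = ((-24 - 1*(-78)) + 92)**2 = ((-24 + 78) + 92)**2 = (54 + 92)**2 = 146**2 = 21316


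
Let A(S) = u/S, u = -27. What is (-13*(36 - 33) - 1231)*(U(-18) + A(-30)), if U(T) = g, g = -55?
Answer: 68707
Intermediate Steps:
A(S) = -27/S
U(T) = -55
(-13*(36 - 33) - 1231)*(U(-18) + A(-30)) = (-13*(36 - 33) - 1231)*(-55 - 27/(-30)) = (-13*3 - 1231)*(-55 - 27*(-1/30)) = (-39 - 1231)*(-55 + 9/10) = -1270*(-541/10) = 68707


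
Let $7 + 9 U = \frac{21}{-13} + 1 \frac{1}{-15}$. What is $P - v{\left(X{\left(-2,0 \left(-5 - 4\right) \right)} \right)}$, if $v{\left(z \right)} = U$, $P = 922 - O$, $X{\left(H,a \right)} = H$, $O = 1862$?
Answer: $- \frac{1648007}{1755} \approx -939.04$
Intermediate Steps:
$U = - \frac{1693}{1755}$ ($U = - \frac{7}{9} + \frac{\frac{21}{-13} + 1 \frac{1}{-15}}{9} = - \frac{7}{9} + \frac{21 \left(- \frac{1}{13}\right) + 1 \left(- \frac{1}{15}\right)}{9} = - \frac{7}{9} + \frac{- \frac{21}{13} - \frac{1}{15}}{9} = - \frac{7}{9} + \frac{1}{9} \left(- \frac{328}{195}\right) = - \frac{7}{9} - \frac{328}{1755} = - \frac{1693}{1755} \approx -0.96467$)
$P = -940$ ($P = 922 - 1862 = -940$)
$v{\left(z \right)} = - \frac{1693}{1755}$
$P - v{\left(X{\left(-2,0 \left(-5 - 4\right) \right)} \right)} = -940 - - \frac{1693}{1755} = -940 + \frac{1693}{1755} = - \frac{1648007}{1755}$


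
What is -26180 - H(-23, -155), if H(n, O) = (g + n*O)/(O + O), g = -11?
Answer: -4056123/155 ≈ -26169.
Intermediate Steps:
H(n, O) = (-11 + O*n)/(2*O) (H(n, O) = (-11 + n*O)/(O + O) = (-11 + O*n)/((2*O)) = (-11 + O*n)*(1/(2*O)) = (-11 + O*n)/(2*O))
-26180 - H(-23, -155) = -26180 - (-11 - 155*(-23))/(2*(-155)) = -26180 - (-1)*(-11 + 3565)/(2*155) = -26180 - (-1)*3554/(2*155) = -26180 - 1*(-1777/155) = -26180 + 1777/155 = -4056123/155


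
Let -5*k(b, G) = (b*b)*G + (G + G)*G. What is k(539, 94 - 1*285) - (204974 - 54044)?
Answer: 54661899/5 ≈ 1.0932e+7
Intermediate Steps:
k(b, G) = -2*G²/5 - G*b²/5 (k(b, G) = -((b*b)*G + (G + G)*G)/5 = -(b²*G + (2*G)*G)/5 = -(G*b² + 2*G²)/5 = -(2*G² + G*b²)/5 = -2*G²/5 - G*b²/5)
k(539, 94 - 1*285) - (204974 - 54044) = -(94 - 1*285)*(539² + 2*(94 - 1*285))/5 - (204974 - 54044) = -(94 - 285)*(290521 + 2*(94 - 285))/5 - 1*150930 = -⅕*(-191)*(290521 + 2*(-191)) - 150930 = -⅕*(-191)*(290521 - 382) - 150930 = -⅕*(-191)*290139 - 150930 = 55416549/5 - 150930 = 54661899/5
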